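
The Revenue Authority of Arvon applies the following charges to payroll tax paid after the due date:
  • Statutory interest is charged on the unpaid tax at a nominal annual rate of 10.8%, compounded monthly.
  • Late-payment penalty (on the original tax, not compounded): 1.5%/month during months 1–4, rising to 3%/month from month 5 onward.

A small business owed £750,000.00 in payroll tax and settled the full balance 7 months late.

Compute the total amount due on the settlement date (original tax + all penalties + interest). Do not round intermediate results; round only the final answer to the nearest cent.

£911,045.06

Penalty, months 1–4: 4 × 1.5% × £750,000.00 = £45,000.00
Penalty, months 5–7: 3 × 3% × £750,000.00 = £67,500.00
Interest (10.8%/yr ÷ 12 = 0.9%/month): £750,000.00 × ((1 + 0.009)^7 − 1) = £48,545.0594…
Total = £750,000.00 + £112,500.0000 + £48,545.0594… = £911,045.06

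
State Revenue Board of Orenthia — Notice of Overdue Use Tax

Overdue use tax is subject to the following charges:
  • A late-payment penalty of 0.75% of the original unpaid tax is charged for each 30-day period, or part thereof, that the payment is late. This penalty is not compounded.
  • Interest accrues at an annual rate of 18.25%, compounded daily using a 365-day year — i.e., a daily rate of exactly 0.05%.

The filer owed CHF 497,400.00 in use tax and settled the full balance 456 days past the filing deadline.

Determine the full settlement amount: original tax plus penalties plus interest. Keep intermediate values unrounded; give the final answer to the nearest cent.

CHF 684,429.24

Penalty periods: ⌈456/30⌉ = 16; penalty = 16 × 0.75% × CHF 497,400.00 = CHF 59,688.00
Interest: CHF 497,400.00 × ((1 + 0.0005)^456 − 1) = CHF 497,400.00 × 0.25601375… = CHF 127,341.2415…
Total = CHF 497,400.00 + CHF 59,688.0000 + CHF 127,341.2415… = CHF 684,429.24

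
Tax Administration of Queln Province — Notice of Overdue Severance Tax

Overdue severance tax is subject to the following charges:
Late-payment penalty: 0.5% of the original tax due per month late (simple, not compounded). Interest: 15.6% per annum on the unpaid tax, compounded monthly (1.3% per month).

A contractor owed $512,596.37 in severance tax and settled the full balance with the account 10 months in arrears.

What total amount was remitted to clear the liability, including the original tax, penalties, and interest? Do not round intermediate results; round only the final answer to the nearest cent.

Late-payment penalty = 0.5% × $512,596.37 × 10 mo = $25,629.82…
Interest: $512,596.37 × ((1 + 0.013)^10 − 1) = $512,596.37 × 0.1378747… = $70,674.0873…
Total = $512,596.37 + $25,629.8185 + $70,674.0873… = $608,900.28

$608,900.28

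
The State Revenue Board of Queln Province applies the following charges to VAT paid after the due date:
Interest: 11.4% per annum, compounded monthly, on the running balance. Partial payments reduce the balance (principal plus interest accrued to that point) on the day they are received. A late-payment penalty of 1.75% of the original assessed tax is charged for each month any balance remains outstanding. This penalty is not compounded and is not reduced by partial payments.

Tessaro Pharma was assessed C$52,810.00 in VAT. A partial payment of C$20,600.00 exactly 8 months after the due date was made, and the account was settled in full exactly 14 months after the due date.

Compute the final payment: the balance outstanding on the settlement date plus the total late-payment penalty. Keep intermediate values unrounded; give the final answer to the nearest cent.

Monthly rate = 11.4% ÷ 12 = 0.95%
Balance at month 8: C$52,810.0000 × (1 + 0.0095)^8 = C$56,959.5768…
After C$20,600.00 payment: C$56,959.5768… − C$20,600.00 = C$36,359.5768…
Balance at month 14: C$36,359.5768… × (1 + 0.0095)^6 = C$38,481.9224…
Penalty: 14 × 1.75% × C$52,810.00 = C$12,938.45
Final settlement = outstanding balance + penalty = C$38,481.9224… + C$12,938.45 = C$51,420.37

C$51,420.37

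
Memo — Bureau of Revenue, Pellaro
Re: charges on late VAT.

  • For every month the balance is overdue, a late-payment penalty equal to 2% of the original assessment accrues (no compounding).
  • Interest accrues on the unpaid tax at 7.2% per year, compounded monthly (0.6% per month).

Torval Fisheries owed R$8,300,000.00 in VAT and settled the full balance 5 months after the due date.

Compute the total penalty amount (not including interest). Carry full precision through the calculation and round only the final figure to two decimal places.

R$830,000.00

Late-payment penalty = 2% × R$8,300,000.00 × 5 mo = R$830,000.00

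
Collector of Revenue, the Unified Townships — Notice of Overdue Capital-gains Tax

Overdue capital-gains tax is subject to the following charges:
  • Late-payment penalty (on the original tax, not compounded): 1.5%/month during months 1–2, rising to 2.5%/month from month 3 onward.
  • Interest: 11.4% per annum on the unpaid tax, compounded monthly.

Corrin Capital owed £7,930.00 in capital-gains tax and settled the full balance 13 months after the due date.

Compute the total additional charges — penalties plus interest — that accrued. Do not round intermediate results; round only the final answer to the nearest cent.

Penalty, months 1–2: 2 × 1.5% × £7,930.00 = £237.90
Penalty, months 3–13: 11 × 2.5% × £7,930.00 = £2,180.75
Interest (11.4%/yr ÷ 12 = 0.95%/month): £7,930.00 × ((1 + 0.0095)^13 − 1) = £1,037.1697…
Penalties + interest = £2,418.6500 + £1,037.1697… = £3,455.82

£3,455.82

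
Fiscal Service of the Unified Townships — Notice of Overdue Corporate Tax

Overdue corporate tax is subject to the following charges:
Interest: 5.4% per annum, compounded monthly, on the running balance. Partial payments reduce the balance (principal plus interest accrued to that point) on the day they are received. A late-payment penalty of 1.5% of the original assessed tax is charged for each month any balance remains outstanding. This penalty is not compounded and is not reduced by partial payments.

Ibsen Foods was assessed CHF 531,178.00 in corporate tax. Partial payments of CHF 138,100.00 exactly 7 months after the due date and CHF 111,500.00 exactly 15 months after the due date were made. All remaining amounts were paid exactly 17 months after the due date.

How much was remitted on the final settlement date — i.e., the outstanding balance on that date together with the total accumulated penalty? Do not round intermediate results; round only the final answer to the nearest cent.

CHF 451,812.19

Monthly rate = 5.4% ÷ 12 = 0.45%
Balance at month 7: CHF 531,178.0000 × (1 + 0.0045)^7 = CHF 548,137.6922…
After CHF 138,100.00 payment: CHF 548,137.6922… − CHF 138,100.00 = CHF 410,037.6922…
Balance at month 15: CHF 410,037.6922… × (1 + 0.0045)^8 = CHF 425,033.6447…
After CHF 111,500.00 payment: CHF 425,033.6447… − CHF 111,500.00 = CHF 313,533.6447…
Balance at month 17: CHF 313,533.6447… × (1 + 0.0045)^2 = CHF 316,361.7966…
Penalty: 17 × 1.5% × CHF 531,178.00 = CHF 135,450.39
Final settlement = outstanding balance + penalty = CHF 316,361.7966… + CHF 135,450.39 = CHF 451,812.19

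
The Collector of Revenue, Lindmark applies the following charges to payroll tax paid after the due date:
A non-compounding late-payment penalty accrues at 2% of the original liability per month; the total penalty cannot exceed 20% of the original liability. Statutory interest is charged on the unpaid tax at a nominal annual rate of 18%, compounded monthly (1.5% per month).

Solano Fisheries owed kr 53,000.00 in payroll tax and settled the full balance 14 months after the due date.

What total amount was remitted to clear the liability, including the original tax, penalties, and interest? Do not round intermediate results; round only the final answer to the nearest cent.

kr 75,883.05

Penalty (uncapped): 14 × 2% × kr 53,000.00 = kr 14,840.00; cap = 20% × kr 53,000.00 = kr 10,600.00 → penalty = kr 10,600.00
Interest: kr 53,000.00 × ((1 + 0.015)^14 − 1) = kr 53,000.00 × 0.2317557… = kr 12,283.0537…
Total = kr 53,000.00 + kr 10,600.0000 + kr 12,283.0537… = kr 75,883.05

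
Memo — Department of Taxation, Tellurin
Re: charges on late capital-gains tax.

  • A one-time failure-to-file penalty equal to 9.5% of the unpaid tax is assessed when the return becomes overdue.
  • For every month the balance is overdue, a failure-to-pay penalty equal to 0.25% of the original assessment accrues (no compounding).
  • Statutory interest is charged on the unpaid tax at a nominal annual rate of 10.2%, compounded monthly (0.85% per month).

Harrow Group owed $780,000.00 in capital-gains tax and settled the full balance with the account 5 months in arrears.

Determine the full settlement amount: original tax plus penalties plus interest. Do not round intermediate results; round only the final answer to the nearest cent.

Failure-to-file penalty: 9.5% × $780,000.00 = $74,100.00
Failure-to-pay penalty: 5 × 0.25% × $780,000.00 = $9,750.00
Interest: $780,000.00 × ((1 + 0.0085)^5 − 1) = $780,000.00 × 0.0432287… = $33,718.3606…
Total = $780,000.00 + $83,850.0000 + $33,718.3606… = $897,568.36

$897,568.36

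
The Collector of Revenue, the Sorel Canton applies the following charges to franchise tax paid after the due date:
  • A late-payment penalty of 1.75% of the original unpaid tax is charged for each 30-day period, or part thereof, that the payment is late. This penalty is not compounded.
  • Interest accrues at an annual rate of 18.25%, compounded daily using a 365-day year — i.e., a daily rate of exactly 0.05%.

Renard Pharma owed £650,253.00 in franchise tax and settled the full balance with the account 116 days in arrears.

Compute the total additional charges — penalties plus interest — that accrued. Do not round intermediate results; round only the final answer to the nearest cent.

£84,337.58

Penalty periods: ⌈116/30⌉ = 4; penalty = 4 × 1.75% × £650,253.00 = £45,517.71
Interest: £650,253.00 × ((1 + 0.0005)^116 − 1) = £650,253.00 × 0.05969964… = £38,819.8668…
Penalties + interest = £45,517.7100 + £38,819.8668… = £84,337.58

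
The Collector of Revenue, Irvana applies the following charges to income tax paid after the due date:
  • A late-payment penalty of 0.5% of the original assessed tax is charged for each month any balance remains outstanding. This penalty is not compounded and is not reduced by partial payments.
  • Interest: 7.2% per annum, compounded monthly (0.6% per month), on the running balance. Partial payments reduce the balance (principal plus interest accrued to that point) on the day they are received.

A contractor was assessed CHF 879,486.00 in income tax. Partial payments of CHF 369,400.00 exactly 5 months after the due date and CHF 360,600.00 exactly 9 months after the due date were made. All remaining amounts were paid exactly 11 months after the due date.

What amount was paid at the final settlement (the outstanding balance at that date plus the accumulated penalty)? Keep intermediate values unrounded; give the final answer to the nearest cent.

Balance at month 5: CHF 879,486.0000 × (1 + 0.006)^5 = CHF 906,189.1004…
After CHF 369,400.00 payment: CHF 906,189.1004… − CHF 369,400.00 = CHF 536,789.1004…
Balance at month 9: CHF 536,789.1004… × (1 + 0.006)^4 = CHF 549,788.4497…
After CHF 360,600.00 payment: CHF 549,788.4497… − CHF 360,600.00 = CHF 189,188.4497…
Balance at month 11: CHF 189,188.4497… × (1 + 0.006)^2 = CHF 191,465.5219…
Penalty: 11 × 0.5% × CHF 879,486.00 = CHF 48,371.73
Final settlement = outstanding balance + penalty = CHF 191,465.5219… + CHF 48,371.73 = CHF 239,837.25

CHF 239,837.25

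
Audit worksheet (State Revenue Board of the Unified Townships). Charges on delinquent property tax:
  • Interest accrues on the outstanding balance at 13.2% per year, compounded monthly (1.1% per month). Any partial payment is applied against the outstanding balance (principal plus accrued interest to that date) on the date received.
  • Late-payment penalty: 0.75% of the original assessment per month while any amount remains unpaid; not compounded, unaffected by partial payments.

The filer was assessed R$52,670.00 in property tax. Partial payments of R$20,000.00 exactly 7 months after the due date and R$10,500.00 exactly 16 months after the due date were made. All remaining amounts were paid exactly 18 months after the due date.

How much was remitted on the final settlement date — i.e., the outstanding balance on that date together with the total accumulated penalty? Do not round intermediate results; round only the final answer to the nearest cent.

R$37,953.97

Balance at month 7: R$52,670.0000 × (1 + 0.011)^7 = R$56,861.9053…
After R$20,000.00 payment: R$56,861.9053… − R$20,000.00 = R$36,861.9053…
Balance at month 16: R$36,861.9053… × (1 + 0.011)^9 = R$40,675.9944…
After R$10,500.00 payment: R$40,675.9944… − R$10,500.00 = R$30,175.9944…
Balance at month 18: R$30,175.9944… × (1 + 0.011)^2 = R$30,843.5176…
Penalty: 18 × 0.75% × R$52,670.00 = R$7,110.45
Final settlement = outstanding balance + penalty = R$30,843.5176… + R$7,110.45 = R$37,953.97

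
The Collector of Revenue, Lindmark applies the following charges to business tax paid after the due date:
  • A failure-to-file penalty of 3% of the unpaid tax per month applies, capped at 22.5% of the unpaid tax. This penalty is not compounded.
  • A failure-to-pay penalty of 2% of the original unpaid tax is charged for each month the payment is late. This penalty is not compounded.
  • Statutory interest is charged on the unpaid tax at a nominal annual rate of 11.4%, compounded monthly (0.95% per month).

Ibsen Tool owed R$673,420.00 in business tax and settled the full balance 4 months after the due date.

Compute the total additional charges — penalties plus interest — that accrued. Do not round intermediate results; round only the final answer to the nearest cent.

R$160,640.93

Failure-to-file: 4 × 3% × R$673,420.00 = R$80,810.40 (under the 22.5% cap)
Failure-to-pay penalty = 2% × R$673,420.00 × 4 mo = R$53,873.60
Interest: R$673,420.00 × ((1 + 0.0095)^4 − 1) = R$673,420.00 × 0.0385449… = R$25,956.9319…
Penalties + interest = R$134,684.0000 + R$25,956.9319… = R$160,640.93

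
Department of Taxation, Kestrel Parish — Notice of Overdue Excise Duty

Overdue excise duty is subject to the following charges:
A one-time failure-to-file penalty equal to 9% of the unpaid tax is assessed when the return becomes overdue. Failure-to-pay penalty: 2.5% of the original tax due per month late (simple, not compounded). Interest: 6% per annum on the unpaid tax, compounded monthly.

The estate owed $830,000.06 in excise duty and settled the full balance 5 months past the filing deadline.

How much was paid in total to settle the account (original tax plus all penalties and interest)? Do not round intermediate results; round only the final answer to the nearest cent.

Failure-to-file penalty: 9% × $830,000.06 = $74,700.01…
Failure-to-pay penalty: 5 × 2.5% × $830,000.06 = $103,750.01…
Interest (6%/yr ÷ 12 = 0.5%/month): $830,000.06 × ((1 + 0.005)^5 − 1) = $20,958.5416…
Total = $830,000.06 + $178,450.0129 + $20,958.5416… = $1,029,408.61

$1,029,408.61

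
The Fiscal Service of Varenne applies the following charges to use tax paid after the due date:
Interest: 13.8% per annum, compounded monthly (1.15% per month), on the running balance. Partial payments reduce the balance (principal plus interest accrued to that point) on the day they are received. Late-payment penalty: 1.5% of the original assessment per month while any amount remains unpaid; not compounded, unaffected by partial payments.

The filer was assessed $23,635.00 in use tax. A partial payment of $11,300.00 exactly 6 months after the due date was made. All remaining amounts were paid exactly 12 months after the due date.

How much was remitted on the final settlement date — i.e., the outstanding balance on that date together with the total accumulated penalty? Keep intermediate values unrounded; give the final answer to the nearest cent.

$19,262.88

Balance at month 6: $23,635.0000 × (1 + 0.0115)^6 = $25,313.4261…
After $11,300.00 payment: $25,313.4261… − $11,300.00 = $14,013.4261…
Balance at month 12: $14,013.4261… × (1 + 0.0115)^6 = $15,008.5816…
Penalty: 12 × 1.5% × $23,635.00 = $4,254.30
Final settlement = outstanding balance + penalty = $15,008.5816… + $4,254.30 = $19,262.88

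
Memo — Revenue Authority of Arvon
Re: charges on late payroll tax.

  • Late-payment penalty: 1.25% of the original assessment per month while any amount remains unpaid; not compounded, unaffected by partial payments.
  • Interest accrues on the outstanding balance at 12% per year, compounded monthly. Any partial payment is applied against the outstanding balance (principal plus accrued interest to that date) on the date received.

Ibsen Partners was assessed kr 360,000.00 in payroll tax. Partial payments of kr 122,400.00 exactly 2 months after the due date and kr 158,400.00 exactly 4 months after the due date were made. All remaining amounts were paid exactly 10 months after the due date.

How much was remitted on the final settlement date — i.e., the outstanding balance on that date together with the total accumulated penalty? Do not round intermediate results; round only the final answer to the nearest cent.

kr 141,977.51

Monthly rate = 12% ÷ 12 = 1%
Balance at month 2: kr 360,000.0000 × (1 + 0.01)^2 = kr 367,236.0000
After kr 122,400.00 payment: kr 367,236.0000 − kr 122,400.00 = kr 244,836.0000
Balance at month 4: kr 244,836.0000 × (1 + 0.01)^2 = kr 249,757.2036
After kr 158,400.00 payment: kr 249,757.2036 − kr 158,400.00 = kr 91,357.2036
Balance at month 10: kr 91,357.2036 × (1 + 0.01)^6 = kr 96,977.5125…
Penalty: 10 × 1.25% × kr 360,000.00 = kr 45,000.00
Final settlement = outstanding balance + penalty = kr 96,977.5125… + kr 45,000.00 = kr 141,977.51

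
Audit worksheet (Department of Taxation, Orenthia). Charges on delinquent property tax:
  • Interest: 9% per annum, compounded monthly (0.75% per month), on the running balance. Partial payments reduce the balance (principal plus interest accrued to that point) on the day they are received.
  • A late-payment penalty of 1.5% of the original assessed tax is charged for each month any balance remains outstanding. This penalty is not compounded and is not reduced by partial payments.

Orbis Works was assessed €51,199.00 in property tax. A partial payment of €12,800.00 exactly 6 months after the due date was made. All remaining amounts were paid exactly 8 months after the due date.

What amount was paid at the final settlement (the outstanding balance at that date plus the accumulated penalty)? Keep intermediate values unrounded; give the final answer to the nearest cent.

Balance at month 6: €51,199.0000 × (1 + 0.0075)^6 = €53,546.5886…
After €12,800.00 payment: €53,546.5886… − €12,800.00 = €40,746.5886…
Balance at month 8: €40,746.5886… × (1 + 0.0075)^2 = €41,360.0794…
Penalty: 8 × 1.5% × €51,199.00 = €6,143.88
Final settlement = outstanding balance + penalty = €41,360.0794… + €6,143.88 = €47,503.96

€47,503.96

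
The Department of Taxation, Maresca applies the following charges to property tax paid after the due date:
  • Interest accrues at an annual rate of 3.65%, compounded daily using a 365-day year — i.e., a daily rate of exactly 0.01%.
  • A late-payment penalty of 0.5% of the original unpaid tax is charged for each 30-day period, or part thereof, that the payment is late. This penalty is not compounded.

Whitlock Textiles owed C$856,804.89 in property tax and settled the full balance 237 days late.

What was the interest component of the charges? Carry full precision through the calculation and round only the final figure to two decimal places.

C$20,547.78

Interest: C$856,804.89 × ((1 + 0.0001)^237 − 1) = C$856,804.89 × 0.02398186… = C$20,547.7780…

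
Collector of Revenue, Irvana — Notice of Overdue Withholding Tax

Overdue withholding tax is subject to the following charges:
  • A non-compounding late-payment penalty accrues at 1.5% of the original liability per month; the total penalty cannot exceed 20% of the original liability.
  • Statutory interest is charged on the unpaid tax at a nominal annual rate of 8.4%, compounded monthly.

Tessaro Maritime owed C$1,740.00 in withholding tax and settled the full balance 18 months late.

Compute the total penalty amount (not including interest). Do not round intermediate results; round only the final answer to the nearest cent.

C$348.00

Penalty (uncapped): 18 × 1.5% × C$1,740.00 = C$469.80; cap = 20% × C$1,740.00 = C$348.00 → penalty = C$348.00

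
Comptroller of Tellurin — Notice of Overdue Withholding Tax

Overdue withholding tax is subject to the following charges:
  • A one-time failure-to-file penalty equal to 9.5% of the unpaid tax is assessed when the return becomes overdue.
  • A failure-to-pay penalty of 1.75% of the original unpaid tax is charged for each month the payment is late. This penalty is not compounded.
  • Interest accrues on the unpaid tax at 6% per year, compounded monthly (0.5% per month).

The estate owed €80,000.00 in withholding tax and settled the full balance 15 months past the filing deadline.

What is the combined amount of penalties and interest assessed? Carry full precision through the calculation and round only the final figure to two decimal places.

€34,814.62

Failure-to-file penalty: 9.5% × €80,000.00 = €7,600.00
Failure-to-pay penalty = 1.75% × €80,000.00 × 15 mo = €21,000.00
Interest: €80,000.00 × ((1 + 0.005)^15 − 1) = €80,000.00 × 0.0776827… = €6,214.6190…
Penalties + interest = €28,600.0000 + €6,214.6190… = €34,814.62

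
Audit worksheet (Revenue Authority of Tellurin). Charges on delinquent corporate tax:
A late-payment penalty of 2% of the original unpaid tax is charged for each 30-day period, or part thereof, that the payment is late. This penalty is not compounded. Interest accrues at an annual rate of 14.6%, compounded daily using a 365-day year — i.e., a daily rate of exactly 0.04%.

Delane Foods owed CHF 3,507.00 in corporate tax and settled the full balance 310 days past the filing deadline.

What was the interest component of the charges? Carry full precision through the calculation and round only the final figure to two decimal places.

Interest: CHF 3,507.00 × ((1 + 0.0004)^310 − 1) = CHF 3,507.00 × 0.13198780… = CHF 462.8812…

CHF 462.88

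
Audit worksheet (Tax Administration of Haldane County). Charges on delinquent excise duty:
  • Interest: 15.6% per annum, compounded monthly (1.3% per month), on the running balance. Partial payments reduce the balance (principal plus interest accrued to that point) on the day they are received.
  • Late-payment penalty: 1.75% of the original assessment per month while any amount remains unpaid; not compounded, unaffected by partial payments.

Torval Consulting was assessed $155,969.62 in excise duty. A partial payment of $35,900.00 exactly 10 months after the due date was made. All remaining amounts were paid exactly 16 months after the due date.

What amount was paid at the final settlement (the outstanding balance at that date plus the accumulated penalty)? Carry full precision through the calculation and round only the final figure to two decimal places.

Balance at month 10: $155,969.6200 × (1 + 0.013)^10 = $177,473.8896…
After $35,900.00 payment: $177,473.8896… − $35,900.00 = $141,573.8896…
Balance at month 16: $141,573.8896… × (1 + 0.013)^6 = $152,981.8245…
Penalty: 16 × 1.75% × $155,969.62 = $43,671.49…
Final settlement = outstanding balance + penalty = $152,981.8245… + $43,671.49… = $196,653.32

$196,653.32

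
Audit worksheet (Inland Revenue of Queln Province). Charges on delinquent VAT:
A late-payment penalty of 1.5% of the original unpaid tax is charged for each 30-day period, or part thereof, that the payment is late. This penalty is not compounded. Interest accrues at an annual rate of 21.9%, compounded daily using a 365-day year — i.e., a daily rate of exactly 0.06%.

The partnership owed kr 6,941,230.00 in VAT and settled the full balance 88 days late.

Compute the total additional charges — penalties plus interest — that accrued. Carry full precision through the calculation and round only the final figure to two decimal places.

Penalty periods: ⌈88/30⌉ = 3; penalty = 3 × 1.5% × kr 6,941,230.00 = kr 312,355.35
Interest: kr 6,941,230.00 × ((1 + 0.0006)^88 − 1) = kr 6,941,230.00 × 0.05420209… = kr 376,229.1611…
Penalties + interest = kr 312,355.3500 + kr 376,229.1611… = kr 688,584.51

kr 688,584.51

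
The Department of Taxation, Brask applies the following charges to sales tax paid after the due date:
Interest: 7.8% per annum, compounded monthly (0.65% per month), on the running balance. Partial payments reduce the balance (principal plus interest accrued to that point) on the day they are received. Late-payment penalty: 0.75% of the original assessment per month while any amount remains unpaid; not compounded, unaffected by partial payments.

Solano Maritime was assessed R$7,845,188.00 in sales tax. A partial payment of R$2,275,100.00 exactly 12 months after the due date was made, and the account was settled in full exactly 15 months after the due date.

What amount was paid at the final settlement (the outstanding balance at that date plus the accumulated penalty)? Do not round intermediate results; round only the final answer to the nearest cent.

R$7,208,726.93

Balance at month 12: R$7,845,188.0000 × (1 + 0.0065)^12 = R$8,479,469.9621…
After R$2,275,100.00 payment: R$8,479,469.9621… − R$2,275,100.00 = R$6,204,369.9621…
Balance at month 15: R$6,204,369.9621… × (1 + 0.0065)^3 = R$6,326,143.2841…
Penalty: 15 × 0.75% × R$7,845,188.00 = R$882,583.65
Final settlement = outstanding balance + penalty = R$6,326,143.2841… + R$882,583.65 = R$7,208,726.93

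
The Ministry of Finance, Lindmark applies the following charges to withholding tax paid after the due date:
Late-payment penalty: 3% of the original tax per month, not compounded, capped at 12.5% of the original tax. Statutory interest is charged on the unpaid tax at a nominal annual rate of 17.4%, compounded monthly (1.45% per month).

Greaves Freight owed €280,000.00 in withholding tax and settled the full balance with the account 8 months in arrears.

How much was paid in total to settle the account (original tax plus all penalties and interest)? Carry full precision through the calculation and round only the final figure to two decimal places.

€349,177.04

Penalty (uncapped): 8 × 3% × €280,000.00 = €67,200.00; cap = 12.5% × €280,000.00 = €35,000.00 → penalty = €35,000.00
Interest: €280,000.00 × ((1 + 0.0145)^8 − 1) = €280,000.00 × 0.1220609… = €34,177.0390…
Total = €280,000.00 + €35,000.0000 + €34,177.0390… = €349,177.04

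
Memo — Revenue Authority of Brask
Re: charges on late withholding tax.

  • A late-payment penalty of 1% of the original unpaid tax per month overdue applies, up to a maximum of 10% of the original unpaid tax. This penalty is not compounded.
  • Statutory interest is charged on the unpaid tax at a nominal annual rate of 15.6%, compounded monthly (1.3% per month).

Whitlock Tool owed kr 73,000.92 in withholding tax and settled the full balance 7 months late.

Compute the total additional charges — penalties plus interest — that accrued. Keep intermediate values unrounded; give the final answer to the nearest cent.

kr 12,017.92

Penalty: 7 × 1% × kr 73,000.92 = kr 5,110.06… (below the 10% cap of kr 7,300.09…)
Interest: kr 73,000.92 × ((1 + 0.013)^7 − 1) = kr 73,000.92 × 0.0946269… = kr 6,907.8509…
Penalties + interest = kr 5,110.0644 + kr 6,907.8509… = kr 12,017.92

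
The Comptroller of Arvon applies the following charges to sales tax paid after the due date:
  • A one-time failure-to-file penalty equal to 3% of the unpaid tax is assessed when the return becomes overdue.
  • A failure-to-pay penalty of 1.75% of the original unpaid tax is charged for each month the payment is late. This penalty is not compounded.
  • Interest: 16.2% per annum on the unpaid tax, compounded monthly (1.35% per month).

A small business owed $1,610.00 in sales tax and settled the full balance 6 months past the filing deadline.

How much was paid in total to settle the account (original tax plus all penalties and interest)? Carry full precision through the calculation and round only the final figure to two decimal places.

$1,962.24

Failure-to-file penalty: 3% × $1,610.00 = $48.30
Failure-to-pay penalty = 1.75% × $1,610.00 × 6 mo = $169.05
Interest: $1,610.00 × ((1 + 0.0135)^6 − 1) = $1,610.00 × 0.0837835… = $134.8914…
Total = $1,610.00 + $217.3500 + $134.8914… = $1,962.24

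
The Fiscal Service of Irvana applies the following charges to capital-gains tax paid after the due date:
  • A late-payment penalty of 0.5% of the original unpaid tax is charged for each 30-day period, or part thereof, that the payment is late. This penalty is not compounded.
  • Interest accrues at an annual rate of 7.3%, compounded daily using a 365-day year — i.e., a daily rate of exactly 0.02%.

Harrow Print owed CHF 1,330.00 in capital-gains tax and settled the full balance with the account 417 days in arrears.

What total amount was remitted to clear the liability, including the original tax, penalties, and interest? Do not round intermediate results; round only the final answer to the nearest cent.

Penalty periods: ⌈417/30⌉ = 14; penalty = 14 × 0.5% × CHF 1,330.00 = CHF 93.10
Interest: CHF 1,330.00 × ((1 + 0.0002)^417 − 1) = CHF 1,330.00 × 0.08696745… = CHF 115.6667…
Total = CHF 1,330.00 + CHF 93.1000 + CHF 115.6667… = CHF 1,538.77

CHF 1,538.77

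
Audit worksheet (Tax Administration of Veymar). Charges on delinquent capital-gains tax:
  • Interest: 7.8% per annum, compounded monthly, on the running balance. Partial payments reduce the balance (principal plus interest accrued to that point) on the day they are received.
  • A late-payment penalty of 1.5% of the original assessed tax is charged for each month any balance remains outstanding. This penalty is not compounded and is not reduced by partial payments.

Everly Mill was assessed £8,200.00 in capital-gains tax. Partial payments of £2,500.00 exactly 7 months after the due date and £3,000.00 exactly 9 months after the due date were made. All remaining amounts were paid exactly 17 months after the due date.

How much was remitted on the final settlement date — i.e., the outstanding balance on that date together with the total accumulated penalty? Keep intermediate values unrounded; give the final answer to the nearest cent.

£5,418.85

Monthly rate = 7.8% ÷ 12 = 0.65%
Balance at month 7: £8,200.0000 × (1 + 0.0065)^7 = £8,580.4548…
After £2,500.00 payment: £8,580.4548… − £2,500.00 = £6,080.4548…
Balance at month 9: £6,080.4548… × (1 + 0.0065)^2 = £6,159.7576…
After £3,000.00 payment: £6,159.7576… − £3,000.00 = £3,159.7576…
Balance at month 17: £3,159.7576… × (1 + 0.0065)^8 = £3,327.8520…
Penalty: 17 × 1.5% × £8,200.00 = £2,091.00
Final settlement = outstanding balance + penalty = £3,327.8520… + £2,091.00 = £5,418.85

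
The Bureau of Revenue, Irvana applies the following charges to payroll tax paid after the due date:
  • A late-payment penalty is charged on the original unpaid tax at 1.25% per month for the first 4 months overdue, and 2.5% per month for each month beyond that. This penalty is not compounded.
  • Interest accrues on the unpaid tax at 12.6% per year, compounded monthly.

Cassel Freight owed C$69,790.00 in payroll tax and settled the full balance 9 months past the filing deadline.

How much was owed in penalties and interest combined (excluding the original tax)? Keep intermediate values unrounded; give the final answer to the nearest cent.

Penalty, months 1–4: 4 × 1.25% × C$69,790.00 = C$3,489.50
Penalty, months 5–9: 5 × 2.5% × C$69,790.00 = C$8,723.75
Interest (12.6%/yr ÷ 12 = 1.05%/month): C$69,790.00 × ((1 + 0.0105)^9 − 1) = C$6,879.0459…
Penalties + interest = C$12,213.2500 + C$6,879.0459… = C$19,092.30

C$19,092.30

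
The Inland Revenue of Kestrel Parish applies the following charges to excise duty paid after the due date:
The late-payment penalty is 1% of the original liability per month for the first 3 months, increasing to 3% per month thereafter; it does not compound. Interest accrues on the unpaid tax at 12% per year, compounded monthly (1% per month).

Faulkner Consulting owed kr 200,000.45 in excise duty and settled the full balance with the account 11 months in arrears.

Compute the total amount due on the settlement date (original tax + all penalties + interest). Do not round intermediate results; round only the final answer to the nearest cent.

kr 277,134.29

Penalty, months 1–3: 3 × 1% × kr 200,000.45 = kr 6,000.01…
Penalty, months 4–11: 8 × 3% × kr 200,000.45 = kr 48,000.11…
Interest: kr 200,000.45 × ((1 + 0.01)^11 − 1) = kr 200,000.45 × 0.1156683… = kr 23,133.7214…
Total = kr 200,000.45 + kr 54,000.1215 + kr 23,133.7214… = kr 277,134.29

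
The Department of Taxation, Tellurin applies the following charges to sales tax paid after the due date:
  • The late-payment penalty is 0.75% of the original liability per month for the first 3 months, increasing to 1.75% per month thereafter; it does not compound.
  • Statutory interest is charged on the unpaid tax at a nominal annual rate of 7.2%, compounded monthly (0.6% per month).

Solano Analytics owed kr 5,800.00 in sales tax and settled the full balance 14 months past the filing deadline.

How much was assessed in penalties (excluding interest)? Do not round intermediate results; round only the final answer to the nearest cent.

Penalty, months 1–3: 3 × 0.75% × kr 5,800.00 = kr 130.50
Penalty, months 4–14: 11 × 1.75% × kr 5,800.00 = kr 1,116.50
Total penalty = kr 130.50 + kr 1,116.50 = kr 1,247.00

kr 1,247.00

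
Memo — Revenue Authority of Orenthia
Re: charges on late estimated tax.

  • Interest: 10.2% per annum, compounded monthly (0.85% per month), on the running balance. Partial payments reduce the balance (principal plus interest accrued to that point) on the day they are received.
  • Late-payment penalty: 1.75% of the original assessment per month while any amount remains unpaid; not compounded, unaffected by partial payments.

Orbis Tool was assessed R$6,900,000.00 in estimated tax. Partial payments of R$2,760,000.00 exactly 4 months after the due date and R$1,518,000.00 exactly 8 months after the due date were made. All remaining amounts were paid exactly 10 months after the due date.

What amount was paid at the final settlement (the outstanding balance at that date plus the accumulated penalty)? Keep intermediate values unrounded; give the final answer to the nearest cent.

R$4,269,248.82

Balance at month 4: R$6,900,000.0000 × (1 + 0.0085)^4 = R$7,137,608.1359…
After R$2,760,000.00 payment: R$7,137,608.1359… − R$2,760,000.00 = R$4,377,608.1359…
Balance at month 8: R$4,377,608.1359… × (1 + 0.0085)^4 = R$4,528,355.2821…
After R$1,518,000.00 payment: R$4,528,355.2821… − R$1,518,000.00 = R$3,010,355.2821…
Balance at month 10: R$3,010,355.2821… × (1 + 0.0085)^2 = R$3,061,748.8200…
Penalty: 10 × 1.75% × R$6,900,000.00 = R$1,207,500.00
Final settlement = outstanding balance + penalty = R$3,061,748.8200… + R$1,207,500.00 = R$4,269,248.82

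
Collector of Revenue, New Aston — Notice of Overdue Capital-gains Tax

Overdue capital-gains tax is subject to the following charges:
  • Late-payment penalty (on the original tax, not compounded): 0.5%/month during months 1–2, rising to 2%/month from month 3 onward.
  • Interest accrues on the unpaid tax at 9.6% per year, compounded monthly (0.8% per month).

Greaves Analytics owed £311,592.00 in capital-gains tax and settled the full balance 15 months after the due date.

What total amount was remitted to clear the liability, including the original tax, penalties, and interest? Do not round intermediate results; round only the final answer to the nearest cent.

Penalty, months 1–2: 2 × 0.5% × £311,592.00 = £3,115.92
Penalty, months 3–15: 13 × 2% × £311,592.00 = £81,013.92
Interest: £311,592.00 × ((1 + 0.008)^15 − 1) = £311,592.00 × 0.1269587… = £39,559.2999…
Total = £311,592.00 + £84,129.8400 + £39,559.2999… = £435,281.14

£435,281.14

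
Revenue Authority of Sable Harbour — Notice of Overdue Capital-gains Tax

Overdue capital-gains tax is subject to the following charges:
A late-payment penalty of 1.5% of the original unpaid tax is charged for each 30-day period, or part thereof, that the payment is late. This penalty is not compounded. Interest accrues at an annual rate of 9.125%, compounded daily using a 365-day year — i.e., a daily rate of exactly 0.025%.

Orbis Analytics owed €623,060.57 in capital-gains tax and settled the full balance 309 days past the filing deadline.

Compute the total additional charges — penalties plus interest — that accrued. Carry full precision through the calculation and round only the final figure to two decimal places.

Penalty periods: ⌈309/30⌉ = 11; penalty = 11 × 1.5% × €623,060.57 = €102,804.99…
Interest: €623,060.57 × ((1 + 0.00025)^309 − 1) = €623,060.57 × 0.08030169… = €50,032.8172…
Penalties + interest = €102,804.9941… + €50,032.8172… = €152,837.81

€152,837.81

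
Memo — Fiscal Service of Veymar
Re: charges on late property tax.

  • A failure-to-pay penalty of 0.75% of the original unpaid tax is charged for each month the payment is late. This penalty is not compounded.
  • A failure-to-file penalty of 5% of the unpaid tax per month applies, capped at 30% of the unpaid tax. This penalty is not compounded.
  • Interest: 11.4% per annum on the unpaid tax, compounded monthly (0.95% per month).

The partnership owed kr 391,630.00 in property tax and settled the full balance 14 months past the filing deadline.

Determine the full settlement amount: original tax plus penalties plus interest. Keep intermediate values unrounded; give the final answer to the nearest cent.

kr 605,668.78

Failure-to-file: 14 × 5% × kr 391,630.00 = kr 274,141.00, capped at 30% × kr 391,630.00 = kr 117,489.00
Failure-to-pay penalty = 0.75% × kr 391,630.00 × 14 mo = kr 41,121.15
Interest: kr 391,630.00 × ((1 + 0.0095)^14 − 1) = kr 391,630.00 × 0.1415331… = kr 55,428.6255…
Total = kr 391,630.00 + kr 158,610.1500 + kr 55,428.6255… = kr 605,668.78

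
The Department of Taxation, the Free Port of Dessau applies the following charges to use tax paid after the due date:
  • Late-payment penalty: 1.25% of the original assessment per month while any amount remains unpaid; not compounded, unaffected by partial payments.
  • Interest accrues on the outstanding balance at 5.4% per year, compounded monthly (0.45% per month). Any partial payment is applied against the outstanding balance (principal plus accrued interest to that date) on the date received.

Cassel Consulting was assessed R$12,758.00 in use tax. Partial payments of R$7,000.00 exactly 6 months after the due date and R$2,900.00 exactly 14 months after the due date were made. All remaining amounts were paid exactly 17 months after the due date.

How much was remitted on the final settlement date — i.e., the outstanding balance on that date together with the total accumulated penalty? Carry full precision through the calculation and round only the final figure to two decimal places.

Balance at month 6: R$12,758.0000 × (1 + 0.0045)^6 = R$13,106.3646…
After R$7,000.00 payment: R$13,106.3646… − R$7,000.00 = R$6,106.3646…
Balance at month 14: R$6,106.3646… × (1 + 0.0045)^8 = R$6,329.6873…
After R$2,900.00 payment: R$6,329.6873… − R$2,900.00 = R$3,429.6873…
Balance at month 17: R$3,429.6873… × (1 + 0.0045)^3 = R$3,476.1968…
Penalty: 17 × 1.25% × R$12,758.00 = R$2,711.08…
Final settlement = outstanding balance + penalty = R$3,476.1968… + R$2,711.08… = R$6,187.27

R$6,187.27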